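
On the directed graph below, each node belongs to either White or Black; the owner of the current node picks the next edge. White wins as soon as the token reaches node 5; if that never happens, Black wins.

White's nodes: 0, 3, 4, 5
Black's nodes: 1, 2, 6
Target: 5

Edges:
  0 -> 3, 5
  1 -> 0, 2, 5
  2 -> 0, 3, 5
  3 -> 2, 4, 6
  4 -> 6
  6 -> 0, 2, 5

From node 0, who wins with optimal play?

A0 = {5}
A1: add {0} — 0 (White) has 0→5.
A2 = A1; e.g. 1 (Black) can still go to 2. Fixed point.
0 ∈ A1, so White can force the target.

White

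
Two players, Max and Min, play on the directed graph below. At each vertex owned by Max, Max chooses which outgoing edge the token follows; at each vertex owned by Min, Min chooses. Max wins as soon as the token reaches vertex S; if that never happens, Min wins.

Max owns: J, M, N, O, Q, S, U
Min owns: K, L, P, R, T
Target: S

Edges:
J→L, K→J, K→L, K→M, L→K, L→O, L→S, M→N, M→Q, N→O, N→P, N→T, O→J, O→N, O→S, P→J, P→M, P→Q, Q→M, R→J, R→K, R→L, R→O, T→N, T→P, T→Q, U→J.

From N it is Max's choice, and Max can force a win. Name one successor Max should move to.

O

A0 = {S}
A1: add {O} — O (Max) has O→S.
A2: add {N} — N (Max) has N→O.
A3: add {M} — M (Max) has M→N.
A4: add {Q} — Q (Max) has Q→M.
A5 = A4; e.g. J (Max) has no edge into A4. Fixed point.
From N, successor O is in the attractor (rank 1); the other successors P, T are not.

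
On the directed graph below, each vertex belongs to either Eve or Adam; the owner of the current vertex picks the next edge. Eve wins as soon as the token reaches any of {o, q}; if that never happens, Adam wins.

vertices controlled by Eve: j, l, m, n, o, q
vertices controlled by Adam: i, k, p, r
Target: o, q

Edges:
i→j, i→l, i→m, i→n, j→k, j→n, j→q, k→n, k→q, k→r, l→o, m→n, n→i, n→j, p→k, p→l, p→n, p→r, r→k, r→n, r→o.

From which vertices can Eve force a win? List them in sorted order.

i, j, l, m, n, o, q

A0 = {o, q}
A1: add {j, l} — j (Eve) has j→q; l (Eve) has l→o.
A2: add {n} — n (Eve) has n→j.
A3: add {m} — m (Eve) has m→n.
A4: add {i} — i (Adam): all of {j, l, m, n} already in.
A5 = A4; e.g. k (Adam) can still go to r. Fixed point.
Eve's winning region = {i, j, l, m, n, o, q}.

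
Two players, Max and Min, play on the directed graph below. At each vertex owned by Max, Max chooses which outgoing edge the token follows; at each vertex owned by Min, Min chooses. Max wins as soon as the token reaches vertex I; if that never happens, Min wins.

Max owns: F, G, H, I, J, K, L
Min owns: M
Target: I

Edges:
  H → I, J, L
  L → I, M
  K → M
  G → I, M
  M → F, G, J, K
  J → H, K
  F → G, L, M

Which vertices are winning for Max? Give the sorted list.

F, G, H, I, J, L

A0 = {I}
A1: add {G, H, L} — G (Max) has G→I; H (Max) has H→I; L (Max) has L→I.
A2: add {F, J} — F (Max) has F→G; J (Max) has J→H.
A3 = A2; e.g. K (Max) has no edge into A2. Fixed point.
Max's winning region = {F, G, H, I, J, L}.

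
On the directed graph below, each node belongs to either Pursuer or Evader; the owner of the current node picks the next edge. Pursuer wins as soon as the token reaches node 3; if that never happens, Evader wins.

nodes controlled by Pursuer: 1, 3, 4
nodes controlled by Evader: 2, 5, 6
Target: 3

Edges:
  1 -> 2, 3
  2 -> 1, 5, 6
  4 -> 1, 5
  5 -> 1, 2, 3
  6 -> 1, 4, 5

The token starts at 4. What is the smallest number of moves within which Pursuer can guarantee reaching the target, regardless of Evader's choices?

2

A0 = {3}
A1: add {1} — 1 (Pursuer) has 1→3.
A2: add {4} — 4 (Pursuer) has 4→1.
A3 = A2; e.g. 2 (Evader) can still go to 5. Fixed point.
4 enters the attractor at level 2, so Pursuer can force the target in 2 moves from there.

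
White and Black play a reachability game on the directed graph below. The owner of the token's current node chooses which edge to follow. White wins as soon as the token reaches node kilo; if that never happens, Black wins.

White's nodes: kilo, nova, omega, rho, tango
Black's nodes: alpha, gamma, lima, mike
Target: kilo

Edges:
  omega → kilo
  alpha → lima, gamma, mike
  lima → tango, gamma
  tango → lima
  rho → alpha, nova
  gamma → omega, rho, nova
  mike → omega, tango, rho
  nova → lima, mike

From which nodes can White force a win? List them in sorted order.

A0 = {kilo}
A1: add {omega} — omega (White) has omega→kilo.
A2 = A1; e.g. alpha (Black) can still go to lima. Fixed point.
White's winning region = {kilo, omega}.

kilo, omega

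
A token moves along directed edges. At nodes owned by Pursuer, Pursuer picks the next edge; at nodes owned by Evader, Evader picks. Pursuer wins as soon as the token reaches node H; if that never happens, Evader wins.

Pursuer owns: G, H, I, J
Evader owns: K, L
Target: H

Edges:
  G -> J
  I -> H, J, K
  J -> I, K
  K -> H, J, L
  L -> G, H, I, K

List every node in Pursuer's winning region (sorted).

G, H, I, J

A0 = {H}
A1: add {I} — I (Pursuer) has I→H.
A2: add {J} — J (Pursuer) has J→I.
A3: add {G} — G (Pursuer) has G→J.
A4 = A3; e.g. K (Evader) can still go to L. Fixed point.
Pursuer's winning region = {G, H, I, J}.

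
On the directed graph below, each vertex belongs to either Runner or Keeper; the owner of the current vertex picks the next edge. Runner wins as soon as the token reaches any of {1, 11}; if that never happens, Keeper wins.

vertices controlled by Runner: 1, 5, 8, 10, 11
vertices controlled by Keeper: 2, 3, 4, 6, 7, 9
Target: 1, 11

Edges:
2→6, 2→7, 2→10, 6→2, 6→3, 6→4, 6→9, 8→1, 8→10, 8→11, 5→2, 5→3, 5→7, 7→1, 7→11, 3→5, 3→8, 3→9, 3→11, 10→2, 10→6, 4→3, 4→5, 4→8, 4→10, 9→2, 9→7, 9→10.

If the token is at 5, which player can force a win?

A0 = {1, 11}
A1: add {7, 8} — 7 (Keeper): all of {1, 11} already in; 8 (Runner) has 8→1.
A2: add {5} — 5 (Runner) has 5→7.
A3 = A2; e.g. 2 (Keeper) can still go to 6. Fixed point.
5 ∈ A2, so Runner can force the target.

Runner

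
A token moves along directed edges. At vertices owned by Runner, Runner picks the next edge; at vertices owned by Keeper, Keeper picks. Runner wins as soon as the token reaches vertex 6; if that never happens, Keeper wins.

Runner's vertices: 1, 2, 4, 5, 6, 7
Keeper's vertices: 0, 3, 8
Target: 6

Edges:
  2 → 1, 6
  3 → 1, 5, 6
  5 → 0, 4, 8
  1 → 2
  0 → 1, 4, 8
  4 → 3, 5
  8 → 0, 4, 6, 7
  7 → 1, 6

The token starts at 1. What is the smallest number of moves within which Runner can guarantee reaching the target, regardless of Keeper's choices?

A0 = {6}
A1: add {2, 7} — 2 (Runner) has 2→6; 7 (Runner) has 7→6.
A2: add {1} — 1 (Runner) has 1→2.
A3 = A2; e.g. 0 (Keeper) can still go to 4. Fixed point.
1 enters the attractor at level 2, so Runner can force the target in 2 moves from there.

2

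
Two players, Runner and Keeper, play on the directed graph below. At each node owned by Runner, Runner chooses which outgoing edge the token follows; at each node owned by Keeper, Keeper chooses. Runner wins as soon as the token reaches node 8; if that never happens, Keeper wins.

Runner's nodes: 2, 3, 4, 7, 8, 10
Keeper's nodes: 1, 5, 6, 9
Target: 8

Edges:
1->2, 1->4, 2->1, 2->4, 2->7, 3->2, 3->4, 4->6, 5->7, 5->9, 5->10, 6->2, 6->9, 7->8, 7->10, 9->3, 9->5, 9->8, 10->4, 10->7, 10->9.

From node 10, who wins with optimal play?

A0 = {8}
A1: add {7} — 7 (Runner) has 7→8.
A2: add {2, 10} — 2 (Runner) has 2→7; 10 (Runner) has 10→7.
10 ∈ A2, so Runner can force the target.

Runner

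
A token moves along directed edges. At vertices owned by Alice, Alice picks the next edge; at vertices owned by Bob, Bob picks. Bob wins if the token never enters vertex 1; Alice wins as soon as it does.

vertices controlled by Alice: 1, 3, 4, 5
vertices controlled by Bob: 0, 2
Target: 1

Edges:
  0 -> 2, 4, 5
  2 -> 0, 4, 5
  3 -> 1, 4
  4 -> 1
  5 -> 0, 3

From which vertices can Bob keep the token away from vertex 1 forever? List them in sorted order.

0, 2

A0 = {1}
A1: add {3, 4} — 3 (Alice) has 3→1; 4 (Alice) has 4→1.
A2: add {5} — 5 (Alice) has 5→3.
A3 = A2; e.g. 0 (Bob) can still go to 2. Fixed point.
Alice's attractor = {1, 3, 4, 5}; Bob avoids the target exactly from the complement.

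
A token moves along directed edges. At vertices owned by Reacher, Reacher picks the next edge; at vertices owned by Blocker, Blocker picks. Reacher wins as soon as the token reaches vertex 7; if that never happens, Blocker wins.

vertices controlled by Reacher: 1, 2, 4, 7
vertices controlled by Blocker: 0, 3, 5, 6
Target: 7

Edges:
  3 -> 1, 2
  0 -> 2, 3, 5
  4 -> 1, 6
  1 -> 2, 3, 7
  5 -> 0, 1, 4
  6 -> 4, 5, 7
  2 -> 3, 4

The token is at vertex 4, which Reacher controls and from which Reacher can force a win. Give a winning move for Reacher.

1

A0 = {7}
A1: add {1} — 1 (Reacher) has 1→7.
A2: add {4} — 4 (Reacher) has 4→1.
A3: add {2} — 2 (Reacher) has 2→4.
A4: add {3} — 3 (Blocker): all of {1, 2} already in.
A5 = A4; e.g. 0 (Blocker) can still go to 5. Fixed point.
From 4, successor 1 is in the attractor (rank 1); the other successor 6 is not.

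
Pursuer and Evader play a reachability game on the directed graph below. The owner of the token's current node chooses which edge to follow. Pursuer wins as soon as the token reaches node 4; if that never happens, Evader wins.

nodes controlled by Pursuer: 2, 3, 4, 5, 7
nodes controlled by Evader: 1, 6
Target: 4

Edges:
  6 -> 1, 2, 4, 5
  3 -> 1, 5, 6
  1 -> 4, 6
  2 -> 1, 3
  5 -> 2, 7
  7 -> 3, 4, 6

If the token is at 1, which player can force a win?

A0 = {4}
A1: add {7} — 7 (Pursuer) has 7→4.
A2: add {5} — 5 (Pursuer) has 5→7.
A3: add {3} — 3 (Pursuer) has 3→5.
A4: add {2} — 2 (Pursuer) has 2→3.
A5 = A4; e.g. 1 (Evader) can still go to 6. Fixed point.
1 never enters the attractor, so Evader can avoid the target forever.

Evader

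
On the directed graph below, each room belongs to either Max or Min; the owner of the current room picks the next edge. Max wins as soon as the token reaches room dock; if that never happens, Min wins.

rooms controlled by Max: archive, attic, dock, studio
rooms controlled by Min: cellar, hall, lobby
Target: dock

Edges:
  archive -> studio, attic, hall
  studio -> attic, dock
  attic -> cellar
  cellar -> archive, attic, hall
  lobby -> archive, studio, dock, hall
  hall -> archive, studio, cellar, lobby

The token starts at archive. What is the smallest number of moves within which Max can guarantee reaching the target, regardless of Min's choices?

A0 = {dock}
A1: add {studio} — studio (Max) has studio→dock.
A2: add {archive} — archive (Max) has archive→studio.
A3 = A2; e.g. attic (Max) has no edge into A2. Fixed point.
archive enters the attractor at level 2, so Max can force the target in 2 moves from there.

2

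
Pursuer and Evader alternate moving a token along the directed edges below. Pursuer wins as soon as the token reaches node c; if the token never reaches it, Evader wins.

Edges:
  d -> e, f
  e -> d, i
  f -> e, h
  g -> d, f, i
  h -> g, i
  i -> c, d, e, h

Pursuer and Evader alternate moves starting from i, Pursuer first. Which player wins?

Pursuer

Track states (vertex, player-to-move).
A0 = {(c,Pursuer), (c,Evader)}
A1: add {(i,Pursuer)}.
(i,Pursuer) ∈ A1 ⇒ Pursuer forces the target.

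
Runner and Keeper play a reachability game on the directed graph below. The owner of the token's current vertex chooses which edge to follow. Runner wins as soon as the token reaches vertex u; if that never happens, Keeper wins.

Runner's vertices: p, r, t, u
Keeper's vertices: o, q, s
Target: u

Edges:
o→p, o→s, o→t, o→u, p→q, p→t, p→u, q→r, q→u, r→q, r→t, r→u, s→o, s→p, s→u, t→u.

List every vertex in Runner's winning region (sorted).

p, q, r, t, u

A0 = {u}
A1: add {p, r, t} — p (Runner) has p→u; r (Runner) has r→u; t (Runner) has t→u.
A2: add {q} — q (Keeper): all of {r, u} already in.
A3 = A2; e.g. o (Keeper) can still go to s. Fixed point.
Runner's winning region = {p, q, r, t, u}.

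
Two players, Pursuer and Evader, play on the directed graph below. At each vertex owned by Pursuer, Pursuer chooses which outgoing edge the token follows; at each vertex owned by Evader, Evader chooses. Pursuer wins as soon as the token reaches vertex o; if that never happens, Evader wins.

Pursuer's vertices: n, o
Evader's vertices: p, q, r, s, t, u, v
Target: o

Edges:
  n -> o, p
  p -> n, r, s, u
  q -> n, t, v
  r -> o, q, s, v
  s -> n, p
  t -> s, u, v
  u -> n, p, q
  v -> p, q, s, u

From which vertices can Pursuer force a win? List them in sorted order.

A0 = {o}
A1: add {n} — n (Pursuer) has n→o.
A2 = A1; e.g. p (Evader) can still go to r. Fixed point.
Pursuer's winning region = {n, o}.

n, o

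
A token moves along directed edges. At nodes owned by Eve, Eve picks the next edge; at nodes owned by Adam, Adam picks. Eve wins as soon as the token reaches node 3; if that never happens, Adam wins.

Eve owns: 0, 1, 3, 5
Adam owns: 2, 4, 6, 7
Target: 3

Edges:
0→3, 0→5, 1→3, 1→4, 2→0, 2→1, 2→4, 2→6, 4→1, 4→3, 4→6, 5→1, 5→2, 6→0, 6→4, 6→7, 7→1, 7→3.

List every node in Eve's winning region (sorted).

A0 = {3}
A1: add {0, 1} — 0 (Eve) has 0→3; 1 (Eve) has 1→3.
A2: add {5, 7} — 5 (Eve) has 5→1; 7 (Adam): all of {1, 3} already in.
A3 = A2; e.g. 2 (Adam) can still go to 4. Fixed point.
Eve's winning region = {0, 1, 3, 5, 7}.

0, 1, 3, 5, 7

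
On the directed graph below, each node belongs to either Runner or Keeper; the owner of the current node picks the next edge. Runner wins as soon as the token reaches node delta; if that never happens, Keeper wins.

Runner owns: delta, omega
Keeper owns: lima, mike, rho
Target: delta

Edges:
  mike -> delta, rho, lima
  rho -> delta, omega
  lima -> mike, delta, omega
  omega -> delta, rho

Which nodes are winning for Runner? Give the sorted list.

A0 = {delta}
A1: add {omega} — omega (Runner) has omega→delta.
A2: add {rho} — rho (Keeper): all of {delta, omega} already in.
A3 = A2; e.g. mike (Keeper) can still go to lima. Fixed point.
Runner's winning region = {delta, omega, rho}.

delta, omega, rho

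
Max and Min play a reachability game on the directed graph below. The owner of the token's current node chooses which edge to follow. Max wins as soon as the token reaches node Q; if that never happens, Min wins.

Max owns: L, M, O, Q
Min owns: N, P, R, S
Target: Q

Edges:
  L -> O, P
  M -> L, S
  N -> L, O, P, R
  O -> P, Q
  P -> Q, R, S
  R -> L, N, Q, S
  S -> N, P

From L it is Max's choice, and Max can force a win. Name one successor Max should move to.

A0 = {Q}
A1: add {O} — O (Max) has O→Q.
A2: add {L} — L (Max) has L→O.
A3: add {M} — M (Max) has M→L.
A4 = A3; e.g. N (Min) can still go to P. Fixed point.
From L, successor O is in the attractor (rank 1); the other successor P is not.

O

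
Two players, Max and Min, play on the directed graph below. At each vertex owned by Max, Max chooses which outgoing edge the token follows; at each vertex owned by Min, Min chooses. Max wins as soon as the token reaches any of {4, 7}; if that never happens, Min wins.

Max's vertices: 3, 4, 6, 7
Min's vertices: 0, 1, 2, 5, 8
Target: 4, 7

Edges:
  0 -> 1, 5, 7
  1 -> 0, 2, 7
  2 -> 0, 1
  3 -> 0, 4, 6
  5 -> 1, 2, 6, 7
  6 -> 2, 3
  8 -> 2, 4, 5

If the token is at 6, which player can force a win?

A0 = {4, 7}
A1: add {3} — 3 (Max) has 3→4.
A2: add {6} — 6 (Max) has 6→3.
A3 = A2; e.g. 0 (Min) can still go to 1. Fixed point.
6 ∈ A2, so Max can force the target.

Max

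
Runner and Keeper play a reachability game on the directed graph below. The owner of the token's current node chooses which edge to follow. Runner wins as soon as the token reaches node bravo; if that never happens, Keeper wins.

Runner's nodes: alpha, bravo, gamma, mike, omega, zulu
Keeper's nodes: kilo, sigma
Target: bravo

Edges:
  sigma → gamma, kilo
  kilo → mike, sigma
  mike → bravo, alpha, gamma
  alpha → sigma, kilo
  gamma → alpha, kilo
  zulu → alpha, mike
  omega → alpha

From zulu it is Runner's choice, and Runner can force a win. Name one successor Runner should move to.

A0 = {bravo}
A1: add {mike} — mike (Runner) has mike→bravo.
A2: add {zulu} — zulu (Runner) has zulu→mike.
A3 = A2; e.g. alpha (Runner) has no edge into A2. Fixed point.
From zulu, successor mike is in the attractor (rank 1); the other successor alpha is not.

mike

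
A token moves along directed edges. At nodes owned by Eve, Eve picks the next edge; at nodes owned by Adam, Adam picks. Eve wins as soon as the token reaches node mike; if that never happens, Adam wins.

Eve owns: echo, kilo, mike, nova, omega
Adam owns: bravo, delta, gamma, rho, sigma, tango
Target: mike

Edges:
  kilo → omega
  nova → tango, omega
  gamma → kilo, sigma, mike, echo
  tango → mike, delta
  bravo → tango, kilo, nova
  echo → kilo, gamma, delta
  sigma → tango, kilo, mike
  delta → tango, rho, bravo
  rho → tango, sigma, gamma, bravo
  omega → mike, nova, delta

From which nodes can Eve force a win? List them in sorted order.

A0 = {mike}
A1: add {omega} — omega (Eve) has omega→mike.
A2: add {kilo, nova} — kilo (Eve) has kilo→omega; nova (Eve) has nova→omega.
A3: add {echo} — echo (Eve) has echo→kilo.
A4 = A3; e.g. tango (Adam) can still go to delta. Fixed point.
Eve's winning region = {echo, kilo, mike, nova, omega}.

echo, kilo, mike, nova, omega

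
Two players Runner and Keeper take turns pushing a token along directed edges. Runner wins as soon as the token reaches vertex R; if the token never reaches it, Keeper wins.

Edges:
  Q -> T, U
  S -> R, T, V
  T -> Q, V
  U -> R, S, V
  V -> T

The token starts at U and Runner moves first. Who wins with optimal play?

Runner

Track states (vertex, player-to-move).
A0 = {(R,Runner), (R,Keeper)}
A1: add {(S,Runner), (U,Runner)}.
(U,Runner) ∈ A1 ⇒ Runner forces the target.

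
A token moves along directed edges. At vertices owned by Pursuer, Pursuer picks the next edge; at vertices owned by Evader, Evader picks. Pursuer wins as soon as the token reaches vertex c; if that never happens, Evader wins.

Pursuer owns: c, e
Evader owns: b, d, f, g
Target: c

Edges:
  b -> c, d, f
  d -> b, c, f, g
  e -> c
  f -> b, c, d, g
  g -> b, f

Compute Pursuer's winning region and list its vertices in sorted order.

A0 = {c}
A1: add {e} — e (Pursuer) has e→c.
A2 = A1; e.g. b (Evader) can still go to d. Fixed point.
Pursuer's winning region = {c, e}.

c, e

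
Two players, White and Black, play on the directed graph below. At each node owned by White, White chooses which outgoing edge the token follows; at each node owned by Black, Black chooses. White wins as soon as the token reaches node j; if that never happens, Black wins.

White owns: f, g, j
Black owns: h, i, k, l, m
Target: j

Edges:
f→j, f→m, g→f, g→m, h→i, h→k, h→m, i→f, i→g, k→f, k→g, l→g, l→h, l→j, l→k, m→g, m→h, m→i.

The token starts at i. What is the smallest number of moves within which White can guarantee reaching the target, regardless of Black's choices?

A0 = {j}
A1: add {f} — f (White) has f→j.
A2: add {g} — g (White) has g→f.
A3: add {i, k} — i (Black): all of {f, g} already in; k (Black): all of {f, g} already in.
A4 = A3; e.g. h (Black) can still go to m. Fixed point.
i enters the attractor at level 3, so White can force the target in 3 moves from there.

3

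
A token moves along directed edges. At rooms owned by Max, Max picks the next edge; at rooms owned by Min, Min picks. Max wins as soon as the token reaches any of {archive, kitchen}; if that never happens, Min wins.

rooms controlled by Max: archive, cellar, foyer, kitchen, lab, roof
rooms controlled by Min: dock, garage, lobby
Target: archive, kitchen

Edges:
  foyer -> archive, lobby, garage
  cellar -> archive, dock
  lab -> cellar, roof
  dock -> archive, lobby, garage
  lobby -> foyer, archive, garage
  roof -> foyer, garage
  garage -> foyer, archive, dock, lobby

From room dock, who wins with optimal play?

Min

A0 = {archive, kitchen}
A1: add {cellar, foyer} — foyer (Max) has foyer→archive; cellar (Max) has cellar→archive.
A2: add {lab, roof} — lab (Max) has lab→cellar; roof (Max) has roof→foyer.
A3 = A2; e.g. dock (Min) can still go to lobby. Fixed point.
dock never enters the attractor, so Min can avoid the target forever.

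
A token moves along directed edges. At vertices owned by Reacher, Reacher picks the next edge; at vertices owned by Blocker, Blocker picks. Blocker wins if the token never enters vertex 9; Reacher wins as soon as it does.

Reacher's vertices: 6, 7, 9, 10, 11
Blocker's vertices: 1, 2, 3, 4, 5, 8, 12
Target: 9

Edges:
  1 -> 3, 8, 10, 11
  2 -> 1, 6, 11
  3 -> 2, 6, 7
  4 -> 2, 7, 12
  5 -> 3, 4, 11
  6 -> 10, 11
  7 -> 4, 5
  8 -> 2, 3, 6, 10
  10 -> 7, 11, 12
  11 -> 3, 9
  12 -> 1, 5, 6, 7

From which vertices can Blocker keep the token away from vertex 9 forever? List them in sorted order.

1, 2, 3, 4, 5, 7, 8, 12

A0 = {9}
A1: add {11} — 11 (Reacher) has 11→9.
A2: add {6, 10} — 6 (Reacher) has 6→11; 10 (Reacher) has 10→11.
A3 = A2; e.g. 1 (Blocker) can still go to 3. Fixed point.
Reacher's attractor = {6, 9, 10, 11}; Blocker avoids the target exactly from the complement.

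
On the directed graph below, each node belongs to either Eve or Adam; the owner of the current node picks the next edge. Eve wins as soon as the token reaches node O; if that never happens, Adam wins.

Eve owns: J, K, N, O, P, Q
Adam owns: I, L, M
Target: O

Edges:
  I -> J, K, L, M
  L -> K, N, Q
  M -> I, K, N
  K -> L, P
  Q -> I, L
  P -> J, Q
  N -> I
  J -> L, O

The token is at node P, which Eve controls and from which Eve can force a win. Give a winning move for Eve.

J

A0 = {O}
A1: add {J} — J (Eve) has J→O.
A2: add {P} — P (Eve) has P→J.
A3: add {K} — K (Eve) has K→P.
A4 = A3; e.g. I (Adam) can still go to L. Fixed point.
From P, successor J is in the attractor (rank 1); the other successor Q is not.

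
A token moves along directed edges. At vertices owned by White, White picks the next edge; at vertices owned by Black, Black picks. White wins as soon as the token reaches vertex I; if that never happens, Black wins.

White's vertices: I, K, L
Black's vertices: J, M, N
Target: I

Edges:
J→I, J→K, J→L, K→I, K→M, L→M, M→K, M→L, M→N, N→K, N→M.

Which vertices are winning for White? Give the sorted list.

A0 = {I}
A1: add {K} — K (White) has K→I.
A2 = A1; e.g. J (Black) can still go to L. Fixed point.
White's winning region = {I, K}.

I, K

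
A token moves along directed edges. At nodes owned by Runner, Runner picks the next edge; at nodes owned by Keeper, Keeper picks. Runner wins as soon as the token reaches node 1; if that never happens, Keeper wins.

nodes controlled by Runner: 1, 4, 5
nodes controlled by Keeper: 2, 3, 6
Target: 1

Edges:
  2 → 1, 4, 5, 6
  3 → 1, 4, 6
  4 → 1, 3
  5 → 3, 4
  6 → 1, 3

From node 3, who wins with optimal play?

Keeper

A0 = {1}
A1: add {4} — 4 (Runner) has 4→1.
A2: add {5} — 5 (Runner) has 5→4.
A3 = A2; e.g. 2 (Keeper) can still go to 6. Fixed point.
3 never enters the attractor, so Keeper can avoid the target forever.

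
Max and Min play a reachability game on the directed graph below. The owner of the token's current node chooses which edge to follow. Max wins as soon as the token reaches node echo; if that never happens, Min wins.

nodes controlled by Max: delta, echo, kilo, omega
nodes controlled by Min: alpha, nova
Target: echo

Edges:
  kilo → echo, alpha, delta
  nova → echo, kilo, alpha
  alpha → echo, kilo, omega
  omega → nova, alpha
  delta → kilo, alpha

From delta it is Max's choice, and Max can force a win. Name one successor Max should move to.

kilo

A0 = {echo}
A1: add {kilo} — kilo (Max) has kilo→echo.
A2: add {delta} — delta (Max) has delta→kilo.
A3 = A2; e.g. nova (Min) can still go to alpha. Fixed point.
From delta, successor kilo is in the attractor (rank 1); the other successor alpha is not.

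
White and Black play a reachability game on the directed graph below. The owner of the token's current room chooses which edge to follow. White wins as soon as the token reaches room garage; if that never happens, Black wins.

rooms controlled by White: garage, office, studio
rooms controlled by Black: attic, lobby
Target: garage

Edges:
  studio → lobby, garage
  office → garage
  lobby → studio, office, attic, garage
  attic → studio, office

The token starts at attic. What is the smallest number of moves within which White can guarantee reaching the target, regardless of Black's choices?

2

A0 = {garage}
A1: add {office, studio} — studio (White) has studio→garage; office (White) has office→garage.
A2: add {attic} — attic (Black): all of {studio, office} already in.
attic enters the attractor at level 2, so White can force the target in 2 moves from there.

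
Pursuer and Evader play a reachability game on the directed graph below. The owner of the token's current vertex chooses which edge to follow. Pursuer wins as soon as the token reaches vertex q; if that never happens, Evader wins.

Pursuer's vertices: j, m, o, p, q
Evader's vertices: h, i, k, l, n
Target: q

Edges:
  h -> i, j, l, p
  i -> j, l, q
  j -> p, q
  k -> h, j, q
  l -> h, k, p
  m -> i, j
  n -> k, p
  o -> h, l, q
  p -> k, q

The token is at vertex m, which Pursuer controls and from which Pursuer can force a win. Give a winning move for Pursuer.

j

A0 = {q}
A1: add {j, o, p} — j (Pursuer) has j→q; o (Pursuer) has o→q; p (Pursuer) has p→q.
A2: add {m} — m (Pursuer) has m→j.
A3 = A2; e.g. h (Evader) can still go to i. Fixed point.
From m, successor j is in the attractor (rank 1); the other successor i is not.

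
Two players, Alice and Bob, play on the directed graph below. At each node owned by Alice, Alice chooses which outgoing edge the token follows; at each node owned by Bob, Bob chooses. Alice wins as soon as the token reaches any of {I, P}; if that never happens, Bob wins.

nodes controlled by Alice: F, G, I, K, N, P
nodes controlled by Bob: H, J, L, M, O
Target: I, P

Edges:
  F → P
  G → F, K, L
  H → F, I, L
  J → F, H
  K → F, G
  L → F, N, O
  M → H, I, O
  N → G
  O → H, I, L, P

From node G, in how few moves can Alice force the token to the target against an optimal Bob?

2

A0 = {I, P}
A1: add {F} — F (Alice) has F→P.
A2: add {G, K} — G (Alice) has G→F; K (Alice) has K→F.
G enters the attractor at level 2, so Alice can force the target in 2 moves from there.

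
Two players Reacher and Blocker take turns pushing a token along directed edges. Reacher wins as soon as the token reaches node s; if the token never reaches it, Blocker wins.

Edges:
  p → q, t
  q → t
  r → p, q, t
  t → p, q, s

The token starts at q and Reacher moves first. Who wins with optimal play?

Track states (vertex, player-to-move).
A0 = {(s,Reacher), (s,Blocker)}
A1: add {(t,Reacher)}.
A2: add {(q,Blocker)}.
A3: add {(p,Reacher), (r,Reacher)}.
A4 = A3; e.g. (p,Blocker) stays out. (q,Reacher) never enters ⇒ Blocker avoids the target.

Blocker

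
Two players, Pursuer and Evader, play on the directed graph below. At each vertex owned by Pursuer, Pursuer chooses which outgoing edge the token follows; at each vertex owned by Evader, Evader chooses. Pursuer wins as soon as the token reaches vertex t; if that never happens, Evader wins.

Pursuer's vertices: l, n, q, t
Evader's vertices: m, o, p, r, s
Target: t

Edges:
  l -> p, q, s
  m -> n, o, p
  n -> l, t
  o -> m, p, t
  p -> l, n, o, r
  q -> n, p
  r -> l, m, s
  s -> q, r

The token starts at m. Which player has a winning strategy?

A0 = {t}
A1: add {n} — n (Pursuer) has n→t.
A2: add {q} — q (Pursuer) has q→n.
A3: add {l} — l (Pursuer) has l→q.
A4 = A3; e.g. m (Evader) can still go to o. Fixed point.
m never enters the attractor, so Evader can avoid the target forever.

Evader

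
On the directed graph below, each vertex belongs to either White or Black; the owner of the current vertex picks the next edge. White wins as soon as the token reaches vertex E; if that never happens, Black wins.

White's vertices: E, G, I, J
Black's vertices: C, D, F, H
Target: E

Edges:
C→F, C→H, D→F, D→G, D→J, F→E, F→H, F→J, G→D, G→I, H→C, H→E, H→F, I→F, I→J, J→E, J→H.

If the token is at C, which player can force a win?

Black

A0 = {E}
A1: add {J} — J (White) has J→E.
A2: add {I} — I (White) has I→J.
A3: add {G} — G (White) has G→I.
A4 = A3; e.g. C (Black) can still go to F. Fixed point.
C never enters the attractor, so Black can avoid the target forever.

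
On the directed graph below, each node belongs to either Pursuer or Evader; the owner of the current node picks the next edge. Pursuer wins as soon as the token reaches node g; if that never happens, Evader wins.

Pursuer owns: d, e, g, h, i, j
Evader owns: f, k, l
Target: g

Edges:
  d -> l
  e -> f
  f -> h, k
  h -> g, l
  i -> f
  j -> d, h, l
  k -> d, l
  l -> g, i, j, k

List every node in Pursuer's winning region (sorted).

A0 = {g}
A1: add {h} — h (Pursuer) has h→g.
A2: add {j} — j (Pursuer) has j→h.
A3 = A2; e.g. d (Pursuer) has no edge into A2. Fixed point.
Pursuer's winning region = {g, h, j}.

g, h, j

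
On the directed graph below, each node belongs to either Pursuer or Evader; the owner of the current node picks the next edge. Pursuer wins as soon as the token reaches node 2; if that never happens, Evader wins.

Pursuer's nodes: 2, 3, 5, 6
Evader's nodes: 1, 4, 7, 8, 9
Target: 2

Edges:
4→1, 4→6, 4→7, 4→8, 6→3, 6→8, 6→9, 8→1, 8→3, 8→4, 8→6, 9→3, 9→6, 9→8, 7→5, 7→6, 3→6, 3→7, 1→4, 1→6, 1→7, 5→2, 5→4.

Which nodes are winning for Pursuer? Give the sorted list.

2, 5

A0 = {2}
A1: add {5} — 5 (Pursuer) has 5→2.
A2 = A1; e.g. 1 (Evader) can still go to 4. Fixed point.
Pursuer's winning region = {2, 5}.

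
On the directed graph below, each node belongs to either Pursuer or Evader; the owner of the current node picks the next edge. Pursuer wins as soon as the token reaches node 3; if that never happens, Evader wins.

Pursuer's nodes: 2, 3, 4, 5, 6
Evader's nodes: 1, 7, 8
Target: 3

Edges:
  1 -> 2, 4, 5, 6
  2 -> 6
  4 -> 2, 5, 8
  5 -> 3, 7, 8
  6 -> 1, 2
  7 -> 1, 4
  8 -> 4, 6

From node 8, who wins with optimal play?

A0 = {3}
A1: add {5} — 5 (Pursuer) has 5→3.
A2: add {4} — 4 (Pursuer) has 4→5.
A3 = A2; e.g. 1 (Evader) can still go to 2. Fixed point.
8 never enters the attractor, so Evader can avoid the target forever.

Evader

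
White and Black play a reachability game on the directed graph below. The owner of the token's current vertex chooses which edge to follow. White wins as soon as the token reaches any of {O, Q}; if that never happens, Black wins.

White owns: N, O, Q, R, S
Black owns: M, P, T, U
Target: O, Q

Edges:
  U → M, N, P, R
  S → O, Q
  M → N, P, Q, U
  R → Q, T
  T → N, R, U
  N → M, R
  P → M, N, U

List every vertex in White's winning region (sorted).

A0 = {O, Q}
A1: add {R, S} — R (White) has R→Q; S (White) has S→O.
A2: add {N} — N (White) has N→R.
A3 = A2; e.g. M (Black) can still go to P. Fixed point.
White's winning region = {N, O, Q, R, S}.

N, O, Q, R, S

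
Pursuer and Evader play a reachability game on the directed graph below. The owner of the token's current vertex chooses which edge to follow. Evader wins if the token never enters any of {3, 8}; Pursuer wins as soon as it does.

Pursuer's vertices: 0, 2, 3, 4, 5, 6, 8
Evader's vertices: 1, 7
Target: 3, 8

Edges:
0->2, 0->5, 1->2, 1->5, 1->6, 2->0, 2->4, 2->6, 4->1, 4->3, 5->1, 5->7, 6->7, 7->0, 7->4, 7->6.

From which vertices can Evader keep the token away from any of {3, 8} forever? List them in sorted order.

1, 5, 6, 7

A0 = {3, 8}
A1: add {4} — 4 (Pursuer) has 4→3.
A2: add {2} — 2 (Pursuer) has 2→4.
A3: add {0} — 0 (Pursuer) has 0→2.
A4 = A3; e.g. 1 (Evader) can still go to 5. Fixed point.
Pursuer's attractor = {0, 2, 3, 4, 8}; Evader avoids the target exactly from the complement.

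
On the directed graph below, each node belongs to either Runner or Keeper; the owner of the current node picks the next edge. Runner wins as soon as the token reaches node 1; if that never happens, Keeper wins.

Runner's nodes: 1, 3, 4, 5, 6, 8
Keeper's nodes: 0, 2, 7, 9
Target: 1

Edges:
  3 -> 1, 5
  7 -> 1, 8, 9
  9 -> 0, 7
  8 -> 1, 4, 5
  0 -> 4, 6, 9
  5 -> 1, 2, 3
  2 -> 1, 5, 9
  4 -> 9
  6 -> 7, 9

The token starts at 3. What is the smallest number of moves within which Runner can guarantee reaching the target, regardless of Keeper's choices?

1

A0 = {1}
A1: add {3, 5, 8} — 3 (Runner) has 3→1; 5 (Runner) has 5→1; 8 (Runner) has 8→1.
A2 = A1; e.g. 0 (Keeper) can still go to 4. Fixed point.
3 enters the attractor at level 1, so Runner can force the target in 1 move from there.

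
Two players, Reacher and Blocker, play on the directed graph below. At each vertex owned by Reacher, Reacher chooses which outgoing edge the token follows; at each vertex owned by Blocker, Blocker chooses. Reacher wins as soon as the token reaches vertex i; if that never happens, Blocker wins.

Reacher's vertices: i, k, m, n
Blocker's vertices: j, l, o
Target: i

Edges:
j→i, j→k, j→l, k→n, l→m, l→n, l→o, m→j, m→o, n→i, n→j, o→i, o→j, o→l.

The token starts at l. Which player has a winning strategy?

A0 = {i}
A1: add {n} — n (Reacher) has n→i.
A2: add {k} — k (Reacher) has k→n.
A3 = A2; e.g. j (Blocker) can still go to l. Fixed point.
l never enters the attractor, so Blocker can avoid the target forever.

Blocker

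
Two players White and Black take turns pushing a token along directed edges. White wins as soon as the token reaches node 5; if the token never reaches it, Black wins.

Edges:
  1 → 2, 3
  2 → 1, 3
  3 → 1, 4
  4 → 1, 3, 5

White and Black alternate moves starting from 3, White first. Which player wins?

Track states (vertex, player-to-move).
A0 = {(5,White), (5,Black)}
A1: add {(4,White)}.
A2 = A1; e.g. (1,White) stays out. (3,White) never enters ⇒ Black avoids the target.

Black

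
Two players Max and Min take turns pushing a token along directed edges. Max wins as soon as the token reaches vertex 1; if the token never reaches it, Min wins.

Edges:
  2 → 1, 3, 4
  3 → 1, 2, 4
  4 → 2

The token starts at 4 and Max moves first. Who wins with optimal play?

Track states (vertex, player-to-move).
A0 = {(1,Max), (1,Min)}
A1: add {(2,Max), (3,Max)}.
A2: add {(4,Min)}.
A3 = A2; e.g. (2,Min) stays out. (4,Max) never enters ⇒ Min avoids the target.

Min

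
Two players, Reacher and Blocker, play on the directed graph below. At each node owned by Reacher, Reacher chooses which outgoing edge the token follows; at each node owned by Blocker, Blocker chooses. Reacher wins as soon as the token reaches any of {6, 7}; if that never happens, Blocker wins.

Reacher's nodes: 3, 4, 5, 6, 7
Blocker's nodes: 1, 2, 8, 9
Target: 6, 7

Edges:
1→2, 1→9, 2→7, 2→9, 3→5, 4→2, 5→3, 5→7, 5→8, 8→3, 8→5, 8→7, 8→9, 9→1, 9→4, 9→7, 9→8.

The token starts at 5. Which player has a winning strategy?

A0 = {6, 7}
A1: add {5} — 5 (Reacher) has 5→7.
5 ∈ A1, so Reacher can force the target.

Reacher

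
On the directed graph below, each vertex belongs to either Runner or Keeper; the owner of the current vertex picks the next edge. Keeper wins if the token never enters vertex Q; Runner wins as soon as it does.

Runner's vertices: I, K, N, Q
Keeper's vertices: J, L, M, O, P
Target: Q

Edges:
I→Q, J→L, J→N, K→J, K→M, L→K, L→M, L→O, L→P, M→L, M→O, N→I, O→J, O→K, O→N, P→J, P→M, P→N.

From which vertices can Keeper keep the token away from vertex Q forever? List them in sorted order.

J, K, L, M, O, P

A0 = {Q}
A1: add {I} — I (Runner) has I→Q.
A2: add {N} — N (Runner) has N→I.
A3 = A2; e.g. J (Keeper) can still go to L. Fixed point.
Runner's attractor = {I, N, Q}; Keeper avoids the target exactly from the complement.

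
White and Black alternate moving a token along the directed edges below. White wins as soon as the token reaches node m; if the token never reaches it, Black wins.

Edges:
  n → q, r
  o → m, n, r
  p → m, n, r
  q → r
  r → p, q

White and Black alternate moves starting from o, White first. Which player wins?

Track states (vertex, player-to-move).
A0 = {(m,White), (m,Black)}
A1: add {(o,White), (p,White)}.
(o,White) ∈ A1 ⇒ White forces the target.

White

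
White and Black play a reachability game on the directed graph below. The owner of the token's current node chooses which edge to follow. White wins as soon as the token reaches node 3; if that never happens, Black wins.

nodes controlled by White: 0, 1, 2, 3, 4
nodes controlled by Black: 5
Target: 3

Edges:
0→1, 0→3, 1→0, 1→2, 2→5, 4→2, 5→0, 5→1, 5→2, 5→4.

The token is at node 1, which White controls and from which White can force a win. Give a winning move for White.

A0 = {3}
A1: add {0} — 0 (White) has 0→3.
A2: add {1} — 1 (White) has 1→0.
A3 = A2; e.g. 2 (White) has no edge into A2. Fixed point.
From 1, successor 0 is in the attractor (rank 1); the other successor 2 is not.

0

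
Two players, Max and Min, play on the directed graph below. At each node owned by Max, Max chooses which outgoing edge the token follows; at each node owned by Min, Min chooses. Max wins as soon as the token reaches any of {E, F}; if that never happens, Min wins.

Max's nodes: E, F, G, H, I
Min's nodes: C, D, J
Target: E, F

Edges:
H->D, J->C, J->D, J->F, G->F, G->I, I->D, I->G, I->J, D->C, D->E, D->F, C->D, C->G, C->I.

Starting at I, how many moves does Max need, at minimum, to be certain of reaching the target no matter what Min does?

A0 = {E, F}
A1: add {G} — G (Max) has G→F.
A2: add {I} — I (Max) has I→G.
A3 = A2; e.g. C (Min) can still go to D. Fixed point.
I enters the attractor at level 2, so Max can force the target in 2 moves from there.

2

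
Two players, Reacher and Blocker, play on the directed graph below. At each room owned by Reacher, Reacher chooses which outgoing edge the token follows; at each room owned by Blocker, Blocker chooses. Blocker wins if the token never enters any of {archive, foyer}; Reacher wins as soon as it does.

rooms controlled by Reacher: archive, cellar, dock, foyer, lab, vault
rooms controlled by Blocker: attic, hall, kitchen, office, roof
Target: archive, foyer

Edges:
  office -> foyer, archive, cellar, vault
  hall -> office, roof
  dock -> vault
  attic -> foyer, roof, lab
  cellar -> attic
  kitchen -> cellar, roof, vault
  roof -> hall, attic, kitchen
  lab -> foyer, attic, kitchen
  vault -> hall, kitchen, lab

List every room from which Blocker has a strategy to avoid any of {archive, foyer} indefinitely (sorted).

attic, cellar, hall, kitchen, office, roof

A0 = {archive, foyer}
A1: add {lab} — lab (Reacher) has lab→foyer.
A2: add {vault} — vault (Reacher) has vault→lab.
A3: add {dock} — dock (Reacher) has dock→vault.
A4 = A3; e.g. office (Blocker) can still go to cellar. Fixed point.
Reacher's attractor = {archive, dock, foyer, lab, vault}; Blocker avoids the target exactly from the complement.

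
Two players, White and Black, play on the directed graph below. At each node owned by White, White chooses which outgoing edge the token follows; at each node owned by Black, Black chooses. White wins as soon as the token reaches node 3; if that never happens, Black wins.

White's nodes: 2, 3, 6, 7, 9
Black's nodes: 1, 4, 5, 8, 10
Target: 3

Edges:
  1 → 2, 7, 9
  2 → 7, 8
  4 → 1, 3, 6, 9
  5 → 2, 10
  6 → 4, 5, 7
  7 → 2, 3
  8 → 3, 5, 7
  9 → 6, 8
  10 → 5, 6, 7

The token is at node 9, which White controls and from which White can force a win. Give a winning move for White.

A0 = {3}
A1: add {7} — 7 (White) has 7→3.
A2: add {2, 6} — 2 (White) has 2→7; 6 (White) has 6→7.
A3: add {9} — 9 (White) has 9→6.
A4: add {1} — 1 (Black): all of {2, 7, 9} already in.
A5: add {4} — 4 (Black): all of {1, 3, 6, 9} already in.
A6 = A5; e.g. 5 (Black) can still go to 10. Fixed point.
From 9, successor 6 is in the attractor (rank 2); the other successor 8 is not.

6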